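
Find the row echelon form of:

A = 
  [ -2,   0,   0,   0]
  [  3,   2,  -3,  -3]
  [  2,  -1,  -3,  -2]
Row operations:
R2 → R2 + (3/2)·R1
R3 → R3 + (1)·R1
R3 → R3 + (1/2)·R2

Resulting echelon form:
REF = 
  [  -2,    0,    0,    0]
  [   0,    2,   -3,   -3]
  [   0,    0, -9/2, -7/2]

Rank = 3 (number of non-zero pivot rows).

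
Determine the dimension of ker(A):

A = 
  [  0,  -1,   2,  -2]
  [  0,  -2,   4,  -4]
nullity(A) = 3

Row reduce:
R2 → R2 - (2)·R1
REF = 
  [  0,  -1,   2,  -2]
  [  0,   0,   0,   0]
Pivot columns: 2 → 1 pivot.
rank(A) = 1, so nullity(A) = 4 - 1 = 3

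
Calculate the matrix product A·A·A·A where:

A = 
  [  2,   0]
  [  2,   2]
A² = A·A:
A²[1,1] = (2)(2) + (0)(2) = 4
A²[1,2] = (2)(0) + (0)(2) = 0
A²[2,1] = (2)(2) + (2)(2) = 8
A²[2,2] = (2)(0) + (2)(2) = 4
A² = 
  [  4,   0]
  [  8,   4]

A^3 = A^2·A:
A^3[1,1] = (4)(2) + (0)(2) = 8
A^3[1,2] = (4)(0) + (0)(2) = 0
A^3[2,1] = (8)(2) + (4)(2) = 24
A^3[2,2] = (8)(0) + (4)(2) = 8
A^3 = 
  [  8,   0]
  [ 24,   8]

A^4 = A^3·A:
A^4[1,1] = (8)(2) + (0)(2) = 16
A^4[1,2] = (8)(0) + (0)(2) = 0
A^4[2,1] = (24)(2) + (8)(2) = 64
A^4[2,2] = (24)(0) + (8)(2) = 16
A^4 = 
  [ 16,   0]
  [ 64,  16]

Therefore
A^4 = 
  [ 16,   0]
  [ 64,  16]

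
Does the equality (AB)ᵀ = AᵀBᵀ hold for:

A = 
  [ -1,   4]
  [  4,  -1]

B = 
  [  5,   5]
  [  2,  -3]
No

(AB)ᵀ = 
  [  3,  18]
  [-17,  23]

AᵀBᵀ = 
  [ 15, -14]
  [ 15,  11]

The two matrices differ, so (AB)ᵀ ≠ AᵀBᵀ in general. The correct identity is (AB)ᵀ = BᵀAᵀ.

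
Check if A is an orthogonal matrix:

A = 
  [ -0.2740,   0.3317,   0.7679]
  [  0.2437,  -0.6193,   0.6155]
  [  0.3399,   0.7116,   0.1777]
No

AᵀA = 
  [  0.2500,   0.0001,   0]
  [  0.0001,   0.9999,   0]
  [  0,   0,   1.0001]
≠ I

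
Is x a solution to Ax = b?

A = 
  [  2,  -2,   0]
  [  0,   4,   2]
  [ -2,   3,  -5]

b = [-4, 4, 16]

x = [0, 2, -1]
No

Ax = [-4, 6, 11] ≠ b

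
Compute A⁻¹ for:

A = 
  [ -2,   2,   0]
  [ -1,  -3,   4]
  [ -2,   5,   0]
det(A) = (-2)·((-3)(0) - (4)(5)) - (2)·((-1)(0) - (4)(-2)) + (0)·((-1)(5) - (-3)(-2))
  = (-2)(-20) - (2)(8) + (0)(-11)
  = 24
det(A) = 24 ≠ 0, so A is invertible.

Cofactors Cᵢⱼ = (-1)ⁱ⁺ʲ·Mᵢⱼ:
C = 
  [-20,  -8, -11]
  [  0,   0,   6]
  [  8,   8,   8]

adj(A) = Cᵀ:
adj(A) = 
  [-20,   0,   8]
  [ -8,   0,   8]
  [-11,   6,   8]

A⁻¹ = (1/24) · adj(A):
A⁻¹ = 
  [  -5/6,      0,    1/3]
  [  -1/3,      0,    1/3]
  [-11/24,    1/4,    1/3]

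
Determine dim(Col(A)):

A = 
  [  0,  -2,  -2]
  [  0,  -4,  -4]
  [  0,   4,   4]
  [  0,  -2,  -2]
Row reduce:
R2 → R2 - (2)·R1
R3 → R3 + (2)·R1
R4 → R4 - (1)·R1
REF = 
  [  0,  -2,  -2]
  [  0,   0,   0]
  [  0,   0,   0]
  [  0,   0,   0]
Pivot columns: 2 → 1 pivot.
dim(Col(A)) = number of pivot columns = 1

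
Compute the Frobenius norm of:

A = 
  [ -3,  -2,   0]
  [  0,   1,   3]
||A||_F = 4.796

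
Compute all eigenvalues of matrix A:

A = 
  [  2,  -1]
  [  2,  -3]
λ = (-1 + √17)/2, (-1 - √17)/2  (≈ 1.562, -2.562)

tr(A) = -1, det(A) = -4
Characteristic polynomial: λ² - tr(A)λ + det(A) = λ² + λ - 4
λ² + λ - 4 = 0  ⇒  λ = (-1 ± √((1)² - 4·(-4)))/2 = (-1 ± √(17))/2
  = (-1 + √17)/2,  (-1 - √17)/2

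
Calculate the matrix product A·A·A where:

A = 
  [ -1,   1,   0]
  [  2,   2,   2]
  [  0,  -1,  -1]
A² = A·A:
A²[1,1] = (-1)(-1) + (1)(2) + (0)(0) = 3
A²[1,2] = (-1)(1) + (1)(2) + (0)(-1) = 1
A²[1,3] = (-1)(0) + (1)(2) + (0)(-1) = 2
A²[2,1] = (2)(-1) + (2)(2) + (2)(0) = 2
A²[2,2] = (2)(1) + (2)(2) + (2)(-1) = 4
A²[2,3] = (2)(0) + (2)(2) + (2)(-1) = 2
A²[3,1] = (0)(-1) + (-1)(2) + (-1)(0) = -2
A²[3,2] = (0)(1) + (-1)(2) + (-1)(-1) = -1
A²[3,3] = (0)(0) + (-1)(2) + (-1)(-1) = -1
A² = 
  [  3,   1,   2]
  [  2,   4,   2]
  [ -2,  -1,  -1]

A^3 = A^2·A:
A^3[1,1] = (3)(-1) + (1)(2) + (2)(0) = -1
A^3[1,2] = (3)(1) + (1)(2) + (2)(-1) = 3
A^3[1,3] = (3)(0) + (1)(2) + (2)(-1) = 0
A^3[2,1] = (2)(-1) + (4)(2) + (2)(0) = 6
A^3[2,2] = (2)(1) + (4)(2) + (2)(-1) = 8
A^3[2,3] = (2)(0) + (4)(2) + (2)(-1) = 6
A^3[3,1] = (-2)(-1) + (-1)(2) + (-1)(0) = 0
A^3[3,2] = (-2)(1) + (-1)(2) + (-1)(-1) = -3
A^3[3,3] = (-2)(0) + (-1)(2) + (-1)(-1) = -1
A^3 = 
  [ -1,   3,   0]
  [  6,   8,   6]
  [  0,  -3,  -1]

Therefore
A^3 = 
  [ -1,   3,   0]
  [  6,   8,   6]
  [  0,  -3,  -1]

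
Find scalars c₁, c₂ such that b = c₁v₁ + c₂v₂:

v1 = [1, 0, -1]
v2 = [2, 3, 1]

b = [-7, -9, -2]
c1 = -1, c2 = -3

b = -1·v1 + -3·v2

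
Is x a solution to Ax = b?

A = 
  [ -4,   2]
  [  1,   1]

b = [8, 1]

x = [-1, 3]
No

Ax = [10, 2] ≠ b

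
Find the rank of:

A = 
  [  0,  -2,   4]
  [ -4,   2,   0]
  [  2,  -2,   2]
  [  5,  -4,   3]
Row reduce:
Swap R1 ↔ R2
R3 → R3 + (1/2)·R1
R4 → R4 + (5/4)·R1
R3 → R3 - (1/2)·R2
R4 → R4 - (3/4)·R2
REF = 
  [ -4,   2,   0]
  [  0,  -2,   4]
  [  0,   0,   0]
  [  0,   0,   0]
Pivot columns: 1, 2 → 2 pivots.

rank(A) = 2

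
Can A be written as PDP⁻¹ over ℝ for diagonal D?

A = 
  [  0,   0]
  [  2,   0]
No

tr(A) = 0, det(A) = 0
Characteristic polynomial: λ² - tr(A)λ + det(A) = λ²
λ² = λ²
Eigenvalues: 0, 0
λ=0: alg. mult. = 2, geom. mult. = 2 - rank(A - (0)I) = 2 - 1 = 1
Sum of geometric multiplicities = 1 < n = 2, so there aren't enough independent eigenvectors.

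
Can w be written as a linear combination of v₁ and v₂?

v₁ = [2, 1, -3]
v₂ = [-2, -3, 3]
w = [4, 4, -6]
Yes

Form the augmented matrix and row-reduce:
[v₁|v₂|w] = 
  [  2,  -2,   4]
  [  1,  -3,   4]
  [ -3,   3,  -6]
R2 → R2 - (1/2)·R1
R3 → R3 + (3/2)·R1
REF = 
  [  2,  -2,   4]
  [  0,  -2,   2]
  [  0,   0,   0]

No row of the form [0 0 | nonzero], so the system is consistent. Back-substitution gives c₁ = 1, c₂ = -1: w = (1)·v₁ + (-1)·v₂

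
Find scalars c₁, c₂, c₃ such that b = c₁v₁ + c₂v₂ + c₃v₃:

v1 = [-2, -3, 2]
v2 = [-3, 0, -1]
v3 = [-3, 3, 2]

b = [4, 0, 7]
c1 = 1, c2 = -3, c3 = 1

b = 1·v1 + -3·v2 + 1·v3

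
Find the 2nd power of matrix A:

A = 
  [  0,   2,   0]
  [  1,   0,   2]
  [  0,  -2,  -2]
A² = A·A:
A²[1,1] = (0)(0) + (2)(1) + (0)(0) = 2
A²[1,2] = (0)(2) + (2)(0) + (0)(-2) = 0
A²[1,3] = (0)(0) + (2)(2) + (0)(-2) = 4
A²[2,1] = (1)(0) + (0)(1) + (2)(0) = 0
A²[2,2] = (1)(2) + (0)(0) + (2)(-2) = -2
A²[2,3] = (1)(0) + (0)(2) + (2)(-2) = -4
A²[3,1] = (0)(0) + (-2)(1) + (-2)(0) = -2
A²[3,2] = (0)(2) + (-2)(0) + (-2)(-2) = 4
A²[3,3] = (0)(0) + (-2)(2) + (-2)(-2) = 0
A² = 
  [  2,   0,   4]
  [  0,  -2,  -4]
  [ -2,   4,   0]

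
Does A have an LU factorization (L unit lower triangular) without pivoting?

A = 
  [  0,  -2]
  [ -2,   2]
No.
A[1,1] = 0 but A[2,1] = -2 ≠ 0. Any LU with L unit lower triangular has (LU)[1,1] = U[1,1] and (LU)[2,1] = L[2,1]·U[1,1]; matching A forces U[1,1] = 0, which then forces (LU)[2,1] = 0 ≠ -2. A row swap (pivoting) is required.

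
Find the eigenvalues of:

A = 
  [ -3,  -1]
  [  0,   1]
λ = 1, -3

tr(A) = -2, det(A) = -3
Characteristic polynomial: λ² - tr(A)λ + det(A) = λ² + 2λ - 3
λ² + 2λ - 3 = (λ + 3)(λ - 1)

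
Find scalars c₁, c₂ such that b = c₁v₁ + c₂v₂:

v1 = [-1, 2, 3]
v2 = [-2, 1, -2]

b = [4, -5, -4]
c1 = -2, c2 = -1

b = -2·v1 + -1·v2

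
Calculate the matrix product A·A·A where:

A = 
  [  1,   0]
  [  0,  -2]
A² = A·A:
A²[1,1] = (1)(1) + (0)(0) = 1
A²[1,2] = (1)(0) + (0)(-2) = 0
A²[2,1] = (0)(1) + (-2)(0) = 0
A²[2,2] = (0)(0) + (-2)(-2) = 4
A² = 
  [  1,   0]
  [  0,   4]

A^3 = A^2·A:
A^3[1,1] = (1)(1) + (0)(0) = 1
A^3[1,2] = (1)(0) + (0)(-2) = 0
A^3[2,1] = (0)(1) + (4)(0) = 0
A^3[2,2] = (0)(0) + (4)(-2) = -8
A^3 = 
  [  1,   0]
  [  0,  -8]

Therefore
A^3 = 
  [  1,   0]
  [  0,  -8]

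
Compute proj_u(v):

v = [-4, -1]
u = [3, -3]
v·u = (-4)(3) + (-1)(-3) = -9
u·u = (3)² + (-3)² = 18
proj_u(v) = (v·u / u·u) × u = (-9/18) × u = (-1/2) × u

proj_u(v) = [-3/2, 3/2]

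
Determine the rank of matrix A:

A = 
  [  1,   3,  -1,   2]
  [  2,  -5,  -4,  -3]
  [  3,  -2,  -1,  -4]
rank(A) = 3

Row reduce:
R2 → R2 - (2)·R1
R3 → R3 - (3)·R1
R3 → R3 - (1)·R2
REF = 
  [  1,   3,  -1,   2]
  [  0, -11,  -2,  -7]
  [  0,   0,   4,  -3]
Pivot columns: 1, 2, 3 → 3 pivots.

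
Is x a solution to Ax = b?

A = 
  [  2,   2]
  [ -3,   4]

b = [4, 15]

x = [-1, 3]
Yes

Ax = [4, 15] = b ✓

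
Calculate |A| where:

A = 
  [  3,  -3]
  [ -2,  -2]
For a 2×2 matrix, det = ad - bc = (3)(-2) - (-3)(-2) = -12

det(A) = -12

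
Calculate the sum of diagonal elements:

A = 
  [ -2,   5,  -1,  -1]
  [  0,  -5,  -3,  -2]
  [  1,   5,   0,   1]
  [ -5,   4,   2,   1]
-6

tr(A) = -2 + -5 + 0 + 1 = -6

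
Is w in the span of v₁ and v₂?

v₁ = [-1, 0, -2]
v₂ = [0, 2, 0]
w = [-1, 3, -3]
No

Form the augmented matrix and row-reduce:
[v₁|v₂|w] = 
  [ -1,   0,  -1]
  [  0,   2,   3]
  [ -2,   0,  -3]
R3 → R3 - (2)·R1
REF = 
  [ -1,   0,  -1]
  [  0,   2,   3]
  [  0,   0,  -1]

Row 3 reads [0 0 | -1], i.e. 0 = -1, so the system is inconsistent and w ∉ span{v₁, v₂}.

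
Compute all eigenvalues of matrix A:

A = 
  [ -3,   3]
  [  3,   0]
λ = (-3 + 3√5)/2, (-3 - 3√5)/2  (≈ 1.854, -4.854)

tr(A) = -3, det(A) = -9
Characteristic polynomial: λ² - tr(A)λ + det(A) = λ² + 3λ - 9
λ² + 3λ - 9 = 0  ⇒  λ = (-3 ± √((3)² - 4·(-9)))/2 = (-3 ± √(45))/2
  = (-3 + 3√5)/2,  (-3 - 3√5)/2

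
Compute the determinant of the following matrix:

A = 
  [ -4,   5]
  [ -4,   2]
12

For a 2×2 matrix, det = ad - bc = (-4)(2) - (5)(-4) = 12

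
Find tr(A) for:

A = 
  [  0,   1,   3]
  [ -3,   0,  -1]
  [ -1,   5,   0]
0

tr(A) = 0 + 0 + 0 = 0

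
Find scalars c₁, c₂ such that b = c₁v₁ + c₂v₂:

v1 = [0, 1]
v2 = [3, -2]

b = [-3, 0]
c1 = -2, c2 = -1

b = -2·v1 + -1·v2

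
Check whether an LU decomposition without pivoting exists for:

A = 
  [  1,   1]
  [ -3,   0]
Yes.
A[1,1] = 1 ≠ 0, so Gaussian elimination proceeds without a row swap: multiplier ℓ₂₁ = (-3)/(1) = -3, and U[2,2] = 0 - (-3)(1) = 3.
L = 
  [  1,   0]
  [ -3,   1]
U = 
  [  1,   1]
  [  0,   3]
Check row 2 of LU: [(-3)(1), (-3)(1) + 3] = [-3, 0] = row 2 of A ✓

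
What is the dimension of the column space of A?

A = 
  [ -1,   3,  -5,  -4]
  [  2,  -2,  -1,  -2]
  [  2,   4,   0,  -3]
Row reduce:
R2 → R2 + (2)·R1
R3 → R3 + (2)·R1
R3 → R3 - (5/2)·R2
REF = 
  [  -1,    3,   -5,   -4]
  [   0,    4,  -11,  -10]
  [   0,    0, 35/2,   14]
Pivot columns: 1, 2, 3 → 3 pivots.
dim(Col(A)) = number of pivot columns = 3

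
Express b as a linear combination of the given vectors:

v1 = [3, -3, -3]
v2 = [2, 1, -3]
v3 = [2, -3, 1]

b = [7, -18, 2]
c1 = 3, c2 = -3, c3 = 2

b = 3·v1 + -3·v2 + 2·v3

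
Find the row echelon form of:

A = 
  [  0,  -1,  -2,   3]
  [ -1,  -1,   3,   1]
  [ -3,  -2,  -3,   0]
Row operations:
Swap R1 ↔ R2
R3 → R3 - (3)·R1
R3 → R3 + (1)·R2

Resulting echelon form:
REF = 
  [ -1,  -1,   3,   1]
  [  0,  -1,  -2,   3]
  [  0,   0, -14,   0]

Rank = 3 (number of non-zero pivot rows).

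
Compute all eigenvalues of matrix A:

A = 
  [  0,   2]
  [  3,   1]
tr(A) = 1, det(A) = -6
Characteristic polynomial: λ² - tr(A)λ + det(A) = λ² - λ - 6
λ² - λ - 6 = (λ + 2)(λ - 3)

λ = 3, -2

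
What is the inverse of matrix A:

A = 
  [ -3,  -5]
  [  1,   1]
det(A) = (-3)(1) - (-5)(1) = 2
For a 2×2 matrix, A⁻¹ = (1/det(A)) · [[d, -b], [-c, a]]
    = (1/2) · [[1, 5], [-1, -3]]

A⁻¹ = 
  [ 1/2,  5/2]
  [-1/2, -3/2]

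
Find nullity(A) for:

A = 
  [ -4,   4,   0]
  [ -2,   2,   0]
nullity(A) = 2

Row reduce:
R2 → R2 - (1/2)·R1
REF = 
  [ -4,   4,   0]
  [  0,   0,   0]
Pivot columns: 1 → 1 pivot.
rank(A) = 1, so nullity(A) = 3 - 1 = 2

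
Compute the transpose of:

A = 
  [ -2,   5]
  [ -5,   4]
Aᵀ = 
  [ -2,  -5]
  [  5,   4]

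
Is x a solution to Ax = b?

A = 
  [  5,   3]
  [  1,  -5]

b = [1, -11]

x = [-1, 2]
Yes

Ax = [1, -11] = b ✓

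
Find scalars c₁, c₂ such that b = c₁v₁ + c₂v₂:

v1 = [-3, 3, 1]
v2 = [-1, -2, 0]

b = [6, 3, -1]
c1 = -1, c2 = -3

b = -1·v1 + -3·v2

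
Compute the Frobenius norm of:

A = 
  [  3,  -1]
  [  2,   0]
||A||_F = 3.742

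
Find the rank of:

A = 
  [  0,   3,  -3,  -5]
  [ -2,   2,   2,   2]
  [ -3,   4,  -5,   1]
rank(A) = 3

Row reduce:
Swap R1 ↔ R2
R3 → R3 - (3/2)·R1
R3 → R3 - (1/3)·R2
REF = 
  [  -2,    2,    2,    2]
  [   0,    3,   -3,   -5]
  [   0,    0,   -7, -1/3]
Pivot columns: 1, 2, 3 → 3 pivots.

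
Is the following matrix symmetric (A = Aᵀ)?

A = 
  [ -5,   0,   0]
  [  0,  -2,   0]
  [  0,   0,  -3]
Yes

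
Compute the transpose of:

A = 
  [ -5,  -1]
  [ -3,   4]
Aᵀ = 
  [ -5,  -3]
  [ -1,   4]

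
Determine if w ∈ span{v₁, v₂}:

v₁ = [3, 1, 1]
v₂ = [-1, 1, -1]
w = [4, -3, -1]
No

Form the augmented matrix and row-reduce:
[v₁|v₂|w] = 
  [  3,  -1,   4]
  [  1,   1,  -3]
  [  1,  -1,  -1]
R2 → R2 - (1/3)·R1
R3 → R3 - (1/3)·R1
R3 → R3 + (1/2)·R2
REF = 
  [    3,    -1,     4]
  [    0,   4/3, -13/3]
  [    0,     0,  -9/2]

Row 3 reads [0 0 | -9/2], i.e. 0 = -9/2, so the system is inconsistent and w ∉ span{v₁, v₂}.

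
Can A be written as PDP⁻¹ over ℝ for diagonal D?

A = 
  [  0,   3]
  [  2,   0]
Yes

tr(A) = 0, det(A) = -6
Characteristic polynomial: λ² - tr(A)λ + det(A) = λ² - 6
λ² - 6 = 0  ⇒  λ = (0 ± √((0)² - 4·(-6)))/2 = (0 ± √(24))/2
  = √6,  -√6
Eigenvalues: √6, -√6  (≈ 2.449, -2.449)
The two irrational eigenvalues are distinct (simple), so each has alg. mult. = geom. mult. = 1.
Sum of geometric multiplicities equals n, so A has n independent eigenvectors.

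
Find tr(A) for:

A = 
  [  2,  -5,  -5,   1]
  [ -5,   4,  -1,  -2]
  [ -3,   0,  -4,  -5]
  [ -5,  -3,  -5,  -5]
-3

tr(A) = 2 + 4 + -4 + -5 = -3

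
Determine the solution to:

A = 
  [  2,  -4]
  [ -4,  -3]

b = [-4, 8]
Row reduce the augmented matrix [A|b]:
R2 → R2 + (2)·R1
REF = 
  [  2,  -4,  -4]
  [  0, -11,   0]

Back-substitution:
x₂ = 0 / (-11) = 0
x₁ = (-4 - (-4)(0)) / 2 = -2

x = [-2, 0]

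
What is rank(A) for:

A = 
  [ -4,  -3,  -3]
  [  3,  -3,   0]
rank(A) = 2

Row reduce:
R2 → R2 + (3/4)·R1
REF = 
  [   -4,    -3,    -3]
  [    0, -21/4,  -9/4]
Pivot columns: 1, 2 → 2 pivots.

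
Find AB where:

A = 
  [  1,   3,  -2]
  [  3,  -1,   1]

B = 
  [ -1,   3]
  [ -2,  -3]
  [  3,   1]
AB = 
  [-13,  -8]
  [  2,  13]

A is 2×3 and B is 3×2, so AB is 2×2. Each entry is (row of A)·(column of B):
AB[1,1] = (1)(-1) + (3)(-2) + (-2)(3) = -13
AB[1,2] = (1)(3) + (3)(-3) + (-2)(1) = -8
AB[2,1] = (3)(-1) + (-1)(-2) + (1)(3) = 2
AB[2,2] = (3)(3) + (-1)(-3) + (1)(1) = 13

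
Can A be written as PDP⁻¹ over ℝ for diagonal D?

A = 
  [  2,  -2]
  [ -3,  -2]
Yes

tr(A) = 0, det(A) = -10
Characteristic polynomial: λ² - tr(A)λ + det(A) = λ² - 10
λ² - 10 = 0  ⇒  λ = (0 ± √((0)² - 4·(-10)))/2 = (0 ± √(40))/2
  = √10,  -√10
Eigenvalues: √10, -√10  (≈ 3.162, -3.162)
The two irrational eigenvalues are distinct (simple), so each has alg. mult. = geom. mult. = 1.
Sum of geometric multiplicities equals n, so A has n independent eigenvectors.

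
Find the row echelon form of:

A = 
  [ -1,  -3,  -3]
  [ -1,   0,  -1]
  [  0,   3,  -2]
Row operations:
R2 → R2 - (1)·R1
R3 → R3 - (1)·R2

Resulting echelon form:
REF = 
  [ -1,  -3,  -3]
  [  0,   3,   2]
  [  0,   0,  -4]

Rank = 3 (number of non-zero pivot rows).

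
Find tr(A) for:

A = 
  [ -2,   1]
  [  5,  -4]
-6

tr(A) = -2 + -4 = -6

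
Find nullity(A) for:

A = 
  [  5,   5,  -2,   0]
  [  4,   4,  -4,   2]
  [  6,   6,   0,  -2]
nullity(A) = 2

Row reduce:
R2 → R2 - (4/5)·R1
R3 → R3 - (6/5)·R1
R3 → R3 + (1)·R2
REF = 
  [    5,     5,    -2,     0]
  [    0,     0, -12/5,     2]
  [    0,     0,     0,     0]
Pivot columns: 1, 3 → 2 pivots.
rank(A) = 2, so nullity(A) = 4 - 2 = 2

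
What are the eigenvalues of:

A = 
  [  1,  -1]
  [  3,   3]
tr(A) = 4, det(A) = 6
Characteristic polynomial: λ² - tr(A)λ + det(A) = λ² - 4λ + 6
λ² - 4λ + 6 = 0  ⇒  λ = (4 ± √((-4)² - 4·(6)))/2 = (4 ± √(-8))/2
  = 2 + i√2,  2 - i√2

λ = 2 + i√2, 2 - i√2  (≈ 2 + 1.414i, 2 - 1.414i)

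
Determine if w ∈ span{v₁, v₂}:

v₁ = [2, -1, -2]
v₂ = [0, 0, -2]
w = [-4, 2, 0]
Yes

Form the augmented matrix and row-reduce:
[v₁|v₂|w] = 
  [  2,   0,  -4]
  [ -1,   0,   2]
  [ -2,  -2,   0]
R2 → R2 + (1/2)·R1
R3 → R3 + (1)·R1
Swap R2 ↔ R3
REF = 
  [  2,   0,  -4]
  [  0,  -2,  -4]
  [  0,   0,   0]

No row of the form [0 0 | nonzero], so the system is consistent. Back-substitution gives c₁ = -2, c₂ = 2: w = (-2)·v₁ + (2)·v₂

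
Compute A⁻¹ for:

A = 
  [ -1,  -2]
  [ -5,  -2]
det(A) = (-1)(-2) - (-2)(-5) = -8
For a 2×2 matrix, A⁻¹ = (1/det(A)) · [[d, -b], [-c, a]]
    = (-1/8) · [[-2, 2], [5, -1]]

A⁻¹ = 
  [ 1/4, -1/4]
  [-5/8,  1/8]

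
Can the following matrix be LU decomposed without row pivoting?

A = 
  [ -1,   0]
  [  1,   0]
Yes.
A[1,1] = -1 ≠ 0, so Gaussian elimination proceeds without a row swap: multiplier ℓ₂₁ = (1)/(-1) = -1, and U[2,2] = 0 - (-1)(0) = 0.
L = 
  [  1,   0]
  [ -1,   1]
U = 
  [ -1,   0]
  [  0,   0]
Check row 2 of LU: [(-1)(-1), (-1)(0) + 0] = [1, 0] = row 2 of A ✓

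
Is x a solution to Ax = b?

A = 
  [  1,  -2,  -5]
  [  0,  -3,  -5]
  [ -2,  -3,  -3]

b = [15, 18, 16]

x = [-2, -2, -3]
No

Ax = [17, 21, 19] ≠ b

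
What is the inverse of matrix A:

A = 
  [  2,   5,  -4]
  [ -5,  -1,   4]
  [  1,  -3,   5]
det(A) = (2)·((-1)(5) - (4)(-3)) - (5)·((-5)(5) - (4)(1)) + (-4)·((-5)(-3) - (-1)(1))
  = (2)(7) - (5)(-29) + (-4)(16)
  = 95
det(A) = 95 ≠ 0, so A is invertible.

Cofactors Cᵢⱼ = (-1)ⁱ⁺ʲ·Mᵢⱼ:
C = 
  [  7,  29,  16]
  [-13,  14,  11]
  [ 16,  12,  23]

adj(A) = Cᵀ:
adj(A) = 
  [  7, -13,  16]
  [ 29,  14,  12]
  [ 16,  11,  23]

A⁻¹ = (1/95) · adj(A):
A⁻¹ = 
  [  7/95, -13/95,  16/95]
  [ 29/95,  14/95,  12/95]
  [ 16/95,  11/95,  23/95]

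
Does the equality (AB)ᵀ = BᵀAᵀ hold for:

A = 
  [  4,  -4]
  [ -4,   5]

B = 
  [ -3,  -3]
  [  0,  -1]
Yes

(AB)ᵀ = 
  [-12,  12]
  [ -8,   7]

BᵀAᵀ = 
  [-12,  12]
  [ -8,   7]

Both sides are equal — this is the standard identity (AB)ᵀ = BᵀAᵀ, which holds for all A, B.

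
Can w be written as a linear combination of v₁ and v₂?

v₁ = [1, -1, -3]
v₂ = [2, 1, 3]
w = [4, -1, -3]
Yes

Form the augmented matrix and row-reduce:
[v₁|v₂|w] = 
  [  1,   2,   4]
  [ -1,   1,  -1]
  [ -3,   3,  -3]
R2 → R2 + (1)·R1
R3 → R3 + (3)·R1
R3 → R3 - (3)·R2
REF = 
  [  1,   2,   4]
  [  0,   3,   3]
  [  0,   0,   0]

No row of the form [0 0 | nonzero], so the system is consistent. Back-substitution gives c₁ = 2, c₂ = 1: w = (2)·v₁ + (1)·v₂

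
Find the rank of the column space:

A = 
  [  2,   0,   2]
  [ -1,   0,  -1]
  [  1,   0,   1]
Row reduce:
R2 → R2 + (1/2)·R1
R3 → R3 - (1/2)·R1
REF = 
  [  2,   0,   2]
  [  0,   0,   0]
  [  0,   0,   0]
Pivot columns: 1 → 1 pivot.
dim(Col(A)) = number of pivot columns = 1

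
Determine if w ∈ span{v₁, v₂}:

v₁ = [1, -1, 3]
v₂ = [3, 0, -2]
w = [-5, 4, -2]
No

Form the augmented matrix and row-reduce:
[v₁|v₂|w] = 
  [  1,   3,  -5]
  [ -1,   0,   4]
  [  3,  -2,  -2]
R2 → R2 + (1)·R1
R3 → R3 - (3)·R1
R3 → R3 + (11/3)·R2
REF = 
  [   1,    3,   -5]
  [   0,    3,   -1]
  [   0,    0, 28/3]

Row 3 reads [0 0 | 28/3], i.e. 0 = 28/3, so the system is inconsistent and w ∉ span{v₁, v₂}.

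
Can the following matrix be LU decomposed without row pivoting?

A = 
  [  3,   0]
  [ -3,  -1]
Yes.
A[1,1] = 3 ≠ 0, so Gaussian elimination proceeds without a row swap: multiplier ℓ₂₁ = (-3)/(3) = -1, and U[2,2] = -1 - (-1)(0) = -1.
L = 
  [  1,   0]
  [ -1,   1]
U = 
  [  3,   0]
  [  0,  -1]
Check row 2 of LU: [(-1)(3), (-1)(0) + (-1)] = [-3, -1] = row 2 of A ✓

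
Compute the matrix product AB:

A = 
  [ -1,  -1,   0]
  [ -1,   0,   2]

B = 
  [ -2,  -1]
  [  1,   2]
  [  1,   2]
A is 2×3 and B is 3×2, so AB is 2×2. Each entry is (row of A)·(column of B):
AB[1,1] = (-1)(-2) + (-1)(1) + (0)(1) = 1
AB[1,2] = (-1)(-1) + (-1)(2) + (0)(2) = -1
AB[2,1] = (-1)(-2) + (0)(1) + (2)(1) = 4
AB[2,2] = (-1)(-1) + (0)(2) + (2)(2) = 5

AB = 
  [  1,  -1]
  [  4,   5]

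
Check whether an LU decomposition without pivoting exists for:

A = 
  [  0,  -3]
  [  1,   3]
No.
A[1,1] = 0 but A[2,1] = 1 ≠ 0. Any LU with L unit lower triangular has (LU)[1,1] = U[1,1] and (LU)[2,1] = L[2,1]·U[1,1]; matching A forces U[1,1] = 0, which then forces (LU)[2,1] = 0 ≠ 1. A row swap (pivoting) is required.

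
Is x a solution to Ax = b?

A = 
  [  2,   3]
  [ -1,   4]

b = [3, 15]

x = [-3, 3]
Yes

Ax = [3, 15] = b ✓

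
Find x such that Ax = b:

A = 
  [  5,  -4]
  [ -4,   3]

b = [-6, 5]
x = [-2, -1]

Row reduce the augmented matrix [A|b]:
R2 → R2 + (4/5)·R1
REF = 
  [   5,   -4,   -6]
  [   0, -1/5,  1/5]

Back-substitution:
x₂ = (1/5) / (-1/5) = -1
x₁ = (-6 - (-4)(-1)) / 5 = -2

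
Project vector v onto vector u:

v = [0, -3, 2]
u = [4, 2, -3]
v·u = (0)(4) + (-3)(2) + (2)(-3) = -12
u·u = (4)² + (2)² + (-3)² = 29
proj_u(v) = (v·u / u·u) × u = (-12/29) × u

proj_u(v) = [-48/29, -24/29, 36/29]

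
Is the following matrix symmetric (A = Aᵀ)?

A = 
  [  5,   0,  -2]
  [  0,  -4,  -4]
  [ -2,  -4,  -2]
Yes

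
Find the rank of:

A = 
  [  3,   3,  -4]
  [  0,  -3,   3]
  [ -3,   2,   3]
rank(A) = 3

Row reduce:
R3 → R3 + (1)·R1
R3 → R3 + (5/3)·R2
REF = 
  [  3,   3,  -4]
  [  0,  -3,   3]
  [  0,   0,   4]
Pivot columns: 1, 2, 3 → 3 pivots.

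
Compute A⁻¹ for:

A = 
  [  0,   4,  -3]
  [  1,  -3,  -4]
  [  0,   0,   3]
det(A) = (0)·((-3)(3) - (-4)(0)) - (4)·((1)(3) - (-4)(0)) + (-3)·((1)(0) - (-3)(0))
  = (0)(-9) - (4)(3) + (-3)(0)
  = -12
det(A) = -12 ≠ 0, so A is invertible.

Cofactors Cᵢⱼ = (-1)ⁱ⁺ʲ·Mᵢⱼ:
C = 
  [ -9,  -3,   0]
  [-12,   0,   0]
  [-25,  -3,  -4]

adj(A) = Cᵀ:
adj(A) = 
  [ -9, -12, -25]
  [ -3,   0,  -3]
  [  0,   0,  -4]

A⁻¹ = (-1/12) · adj(A):
A⁻¹ = 
  [  3/4,     1, 25/12]
  [  1/4,     0,   1/4]
  [    0,     0,   1/3]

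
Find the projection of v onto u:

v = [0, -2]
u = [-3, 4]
v·u = (0)(-3) + (-2)(4) = -8
u·u = (-3)² + (4)² = 25
proj_u(v) = (v·u / u·u) × u = (-8/25) × u

proj_u(v) = [24/25, -32/25]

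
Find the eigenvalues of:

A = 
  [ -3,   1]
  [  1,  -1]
tr(A) = -4, det(A) = 2
Characteristic polynomial: λ² - tr(A)λ + det(A) = λ² + 4λ + 2
λ² + 4λ + 2 = 0  ⇒  λ = (-4 ± √((4)² - 4·(2)))/2 = (-4 ± √(8))/2
  = -2 + √2,  -2 - √2

λ = -2 + √2, -2 - √2  (≈ -0.5858, -3.414)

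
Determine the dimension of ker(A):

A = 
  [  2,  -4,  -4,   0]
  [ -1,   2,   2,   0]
nullity(A) = 3

Row reduce:
R2 → R2 + (1/2)·R1
REF = 
  [  2,  -4,  -4,   0]
  [  0,   0,   0,   0]
Pivot columns: 1 → 1 pivot.
rank(A) = 1, so nullity(A) = 4 - 1 = 3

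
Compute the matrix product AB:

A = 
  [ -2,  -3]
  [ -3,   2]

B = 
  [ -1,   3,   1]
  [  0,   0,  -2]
AB = 
  [  2,  -6,   4]
  [  3,  -9,  -7]

A is 2×2 and B is 2×3, so AB is 2×3. Each entry is (row of A)·(column of B):
AB[1,1] = (-2)(-1) + (-3)(0) = 2
AB[1,2] = (-2)(3) + (-3)(0) = -6
AB[1,3] = (-2)(1) + (-3)(-2) = 4
AB[2,1] = (-3)(-1) + (2)(0) = 3
AB[2,2] = (-3)(3) + (2)(0) = -9
AB[2,3] = (-3)(1) + (2)(-2) = -7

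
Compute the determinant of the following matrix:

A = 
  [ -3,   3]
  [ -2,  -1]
9

For a 2×2 matrix, det = ad - bc = (-3)(-1) - (3)(-2) = 9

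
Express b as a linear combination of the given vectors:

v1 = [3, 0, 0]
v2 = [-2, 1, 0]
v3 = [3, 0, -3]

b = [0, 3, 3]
c1 = 3, c2 = 3, c3 = -1

b = 3·v1 + 3·v2 + -1·v3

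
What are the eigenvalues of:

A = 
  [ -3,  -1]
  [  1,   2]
tr(A) = -1, det(A) = -5
Characteristic polynomial: λ² - tr(A)λ + det(A) = λ² + λ - 5
λ² + λ - 5 = 0  ⇒  λ = (-1 ± √((1)² - 4·(-5)))/2 = (-1 ± √(21))/2
  = (-1 + √21)/2,  (-1 - √21)/2

λ = (-1 + √21)/2, (-1 - √21)/2  (≈ 1.791, -2.791)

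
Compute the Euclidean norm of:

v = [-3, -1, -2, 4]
5.477

||v||₂ = √((-3)² + (-1)² + (-2)² + (4)²) = √30 = 5.477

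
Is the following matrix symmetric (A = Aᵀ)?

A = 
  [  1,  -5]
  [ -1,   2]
No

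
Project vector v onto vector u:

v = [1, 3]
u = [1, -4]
proj_u(v) = [-11/17, 44/17]

v·u = (1)(1) + (3)(-4) = -11
u·u = (1)² + (-4)² = 17
proj_u(v) = (v·u / u·u) × u = (-11/17) × u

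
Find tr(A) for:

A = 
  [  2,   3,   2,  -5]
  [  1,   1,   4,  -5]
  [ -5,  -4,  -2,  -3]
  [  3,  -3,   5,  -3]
-2

tr(A) = 2 + 1 + -2 + -3 = -2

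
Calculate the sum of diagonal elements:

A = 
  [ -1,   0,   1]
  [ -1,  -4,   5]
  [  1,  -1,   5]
0

tr(A) = -1 + -4 + 5 = 0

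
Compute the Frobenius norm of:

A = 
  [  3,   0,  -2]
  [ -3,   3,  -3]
||A||_F = 6.325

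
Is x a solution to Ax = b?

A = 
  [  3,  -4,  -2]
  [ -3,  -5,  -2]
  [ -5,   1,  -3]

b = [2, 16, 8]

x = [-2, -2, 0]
Yes

Ax = [2, 16, 8] = b ✓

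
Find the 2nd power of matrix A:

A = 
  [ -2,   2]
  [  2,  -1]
A² = A·A:
A²[1,1] = (-2)(-2) + (2)(2) = 8
A²[1,2] = (-2)(2) + (2)(-1) = -6
A²[2,1] = (2)(-2) + (-1)(2) = -6
A²[2,2] = (2)(2) + (-1)(-1) = 5
A² = 
  [  8,  -6]
  [ -6,   5]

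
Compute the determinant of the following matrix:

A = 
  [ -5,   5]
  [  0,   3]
-15

For a 2×2 matrix, det = ad - bc = (-5)(3) - (5)(0) = -15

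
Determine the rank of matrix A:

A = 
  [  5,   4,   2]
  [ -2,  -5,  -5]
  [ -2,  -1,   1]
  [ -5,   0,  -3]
rank(A) = 3

Row reduce:
R2 → R2 + (2/5)·R1
R3 → R3 + (2/5)·R1
R4 → R4 + (1)·R1
R3 → R3 + (3/17)·R2
R4 → R4 + (20/17)·R2
R4 → R4 + (101/18)·R3
REF = 
  [    5,     4,     2]
  [    0, -17/5, -21/5]
  [    0,     0, 18/17]
  [    0,     0,     0]
Pivot columns: 1, 2, 3 → 3 pivots.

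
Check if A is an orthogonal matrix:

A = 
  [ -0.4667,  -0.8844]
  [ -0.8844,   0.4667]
Yes

AᵀA = 
  [  1,   0]
  [  0,   1]
≈ I (equal to I up to the 4-dp rounding of the entries)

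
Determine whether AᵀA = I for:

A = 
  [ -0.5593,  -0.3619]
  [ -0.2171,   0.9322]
No

AᵀA = 
  [  0.3599,   0]
  [  0,   1]
≠ I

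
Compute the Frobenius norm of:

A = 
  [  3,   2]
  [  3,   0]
||A||_F = 4.69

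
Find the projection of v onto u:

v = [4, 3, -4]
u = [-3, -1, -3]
proj_u(v) = [9/19, 3/19, 9/19]

v·u = (4)(-3) + (3)(-1) + (-4)(-3) = -3
u·u = (-3)² + (-1)² + (-3)² = 19
proj_u(v) = (v·u / u·u) × u = (-3/19) × u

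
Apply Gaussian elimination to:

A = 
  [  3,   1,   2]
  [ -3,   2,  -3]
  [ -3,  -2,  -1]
Row operations:
R2 → R2 + (1)·R1
R3 → R3 + (1)·R1
R3 → R3 + (1/3)·R2

Resulting echelon form:
REF = 
  [  3,   1,   2]
  [  0,   3,  -1]
  [  0,   0, 2/3]

Rank = 3 (number of non-zero pivot rows).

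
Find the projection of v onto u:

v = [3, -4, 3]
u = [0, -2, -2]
proj_u(v) = [0, -1/2, -1/2]

v·u = (3)(0) + (-4)(-2) + (3)(-2) = 2
u·u = (0)² + (-2)² + (-2)² = 8
proj_u(v) = (v·u / u·u) × u = (2/8) × u = (1/4) × u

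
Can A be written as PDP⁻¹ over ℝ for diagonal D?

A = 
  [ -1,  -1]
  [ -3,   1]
Yes

tr(A) = 0, det(A) = -4
Characteristic polynomial: λ² - tr(A)λ + det(A) = λ² - 4
λ² - 4 = (λ + 2)(λ - 2)
Eigenvalues: 2, -2
λ=-2: alg. mult. = 1, geom. mult. = 2 - rank(A - (-2)I) = 2 - 1 = 1
λ=2: alg. mult. = 1, geom. mult. = 2 - rank(A - (2)I) = 2 - 1 = 1
Sum of geometric multiplicities equals n, so A has n independent eigenvectors.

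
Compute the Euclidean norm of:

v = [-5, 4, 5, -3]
8.66

||v||₂ = √((-5)² + (4)² + (5)² + (-3)²) = √75 = 8.66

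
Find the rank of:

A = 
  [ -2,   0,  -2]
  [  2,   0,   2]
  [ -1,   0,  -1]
Row reduce:
R2 → R2 + (1)·R1
R3 → R3 - (1/2)·R1
REF = 
  [ -2,   0,  -2]
  [  0,   0,   0]
  [  0,   0,   0]
Pivot columns: 1 → 1 pivot.

rank(A) = 1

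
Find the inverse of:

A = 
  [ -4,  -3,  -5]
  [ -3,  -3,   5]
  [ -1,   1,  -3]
det(A) = (-4)·((-3)(-3) - (5)(1)) - (-3)·((-3)(-3) - (5)(-1)) + (-5)·((-3)(1) - (-3)(-1))
  = (-4)(4) - (-3)(14) + (-5)(-6)
  = 56
det(A) = 56 ≠ 0, so A is invertible.

Cofactors Cᵢⱼ = (-1)ⁱ⁺ʲ·Mᵢⱼ:
C = 
  [  4, -14,  -6]
  [-14,   7,   7]
  [-30,  35,   3]

adj(A) = Cᵀ:
adj(A) = 
  [  4, -14, -30]
  [-14,   7,  35]
  [ -6,   7,   3]

A⁻¹ = (1/56) · adj(A):
A⁻¹ = 
  [  1/14,   -1/4, -15/28]
  [  -1/4,    1/8,    5/8]
  [ -3/28,    1/8,   3/56]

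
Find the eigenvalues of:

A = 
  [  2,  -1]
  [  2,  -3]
λ = (-1 + √17)/2, (-1 - √17)/2  (≈ 1.562, -2.562)

tr(A) = -1, det(A) = -4
Characteristic polynomial: λ² - tr(A)λ + det(A) = λ² + λ - 4
λ² + λ - 4 = 0  ⇒  λ = (-1 ± √((1)² - 4·(-4)))/2 = (-1 ± √(17))/2
  = (-1 + √17)/2,  (-1 - √17)/2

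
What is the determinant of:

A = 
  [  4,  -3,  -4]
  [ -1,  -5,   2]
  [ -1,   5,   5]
Cofactor expansion along row 1:
det(A) = (4)·((-5)(5) - (2)(5)) - (-3)·((-1)(5) - (2)(-1)) + (-4)·((-1)(5) - (-5)(-1))
  = (4)(-35) - (-3)(-3) + (-4)(-10)
  = -109

det(A) = -109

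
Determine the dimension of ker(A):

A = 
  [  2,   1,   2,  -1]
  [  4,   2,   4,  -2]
nullity(A) = 3

Row reduce:
R2 → R2 - (2)·R1
REF = 
  [  2,   1,   2,  -1]
  [  0,   0,   0,   0]
Pivot columns: 1 → 1 pivot.
rank(A) = 1, so nullity(A) = 4 - 1 = 3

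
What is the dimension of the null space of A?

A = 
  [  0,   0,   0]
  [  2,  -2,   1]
nullity(A) = 2

Row reduce:
Swap R1 ↔ R2
REF = 
  [  2,  -2,   1]
  [  0,   0,   0]
Pivot columns: 1 → 1 pivot.
rank(A) = 1, so nullity(A) = 3 - 1 = 2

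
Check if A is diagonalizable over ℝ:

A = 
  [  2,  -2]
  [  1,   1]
No

tr(A) = 3, det(A) = 4
Characteristic polynomial: λ² - tr(A)λ + det(A) = λ² - 3λ + 4
λ² - 3λ + 4 = 0  ⇒  λ = (3 ± √((-3)² - 4·(4)))/2 = (3 ± √(-7))/2
  = (3 + i√7)/2,  (3 - i√7)/2
Eigenvalues: (3 + i√7)/2, (3 - i√7)/2  (≈ 1.5 + 1.323i, 1.5 - 1.323i)
Has complex eigenvalues (not diagonalizable over ℝ).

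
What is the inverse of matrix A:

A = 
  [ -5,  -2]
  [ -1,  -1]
det(A) = (-5)(-1) - (-2)(-1) = 3
For a 2×2 matrix, A⁻¹ = (1/det(A)) · [[d, -b], [-c, a]]
    = (1/3) · [[-1, 2], [1, -5]]

A⁻¹ = 
  [-1/3,  2/3]
  [ 1/3, -5/3]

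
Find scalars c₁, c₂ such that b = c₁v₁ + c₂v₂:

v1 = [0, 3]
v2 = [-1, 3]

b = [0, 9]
c1 = 3, c2 = 0

b = 3·v1 + 0·v2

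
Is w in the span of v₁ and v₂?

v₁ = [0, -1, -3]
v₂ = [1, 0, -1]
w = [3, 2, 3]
Yes

Form the augmented matrix and row-reduce:
[v₁|v₂|w] = 
  [  0,   1,   3]
  [ -1,   0,   2]
  [ -3,  -1,   3]
Swap R1 ↔ R2
R3 → R3 - (3)·R1
R3 → R3 + (1)·R2
REF = 
  [ -1,   0,   2]
  [  0,   1,   3]
  [  0,   0,   0]

No row of the form [0 0 | nonzero], so the system is consistent. Back-substitution gives c₁ = -2, c₂ = 3: w = (-2)·v₁ + (3)·v₂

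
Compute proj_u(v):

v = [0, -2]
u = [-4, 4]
v·u = (0)(-4) + (-2)(4) = -8
u·u = (-4)² + (4)² = 32
proj_u(v) = (v·u / u·u) × u = (-8/32) × u = (-1/4) × u

proj_u(v) = [1, -1]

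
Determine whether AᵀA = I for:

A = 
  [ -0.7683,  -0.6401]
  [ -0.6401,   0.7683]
Yes

AᵀA = 
  [  1,   0]
  [  0,   1]
≈ I (equal to I up to the 4-dp rounding of the entries)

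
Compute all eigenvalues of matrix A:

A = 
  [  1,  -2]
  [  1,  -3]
tr(A) = -2, det(A) = -1
Characteristic polynomial: λ² - tr(A)λ + det(A) = λ² + 2λ - 1
λ² + 2λ - 1 = 0  ⇒  λ = (-2 ± √((2)² - 4·(-1)))/2 = (-2 ± √(8))/2
  = -1 + √2,  -1 - √2

λ = -1 + √2, -1 - √2  (≈ 0.4142, -2.414)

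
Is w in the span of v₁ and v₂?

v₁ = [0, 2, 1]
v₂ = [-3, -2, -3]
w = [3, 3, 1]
No

Form the augmented matrix and row-reduce:
[v₁|v₂|w] = 
  [  0,  -3,   3]
  [  2,  -2,   3]
  [  1,  -3,   1]
Swap R1 ↔ R2
R3 → R3 - (1/2)·R1
R3 → R3 - (2/3)·R2
REF = 
  [   2,   -2,    3]
  [   0,   -3,    3]
  [   0,    0, -5/2]

Row 3 reads [0 0 | -5/2], i.e. 0 = -5/2, so the system is inconsistent and w ∉ span{v₁, v₂}.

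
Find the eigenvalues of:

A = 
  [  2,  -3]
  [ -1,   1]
λ = (3 + √13)/2, (3 - √13)/2  (≈ 3.303, -0.3028)

tr(A) = 3, det(A) = -1
Characteristic polynomial: λ² - tr(A)λ + det(A) = λ² - 3λ - 1
λ² - 3λ - 1 = 0  ⇒  λ = (3 ± √((-3)² - 4·(-1)))/2 = (3 ± √(13))/2
  = (3 + √13)/2,  (3 - √13)/2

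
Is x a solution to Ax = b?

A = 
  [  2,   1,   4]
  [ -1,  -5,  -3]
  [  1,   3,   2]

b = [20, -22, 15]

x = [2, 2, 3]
No

Ax = [18, -21, 14] ≠ b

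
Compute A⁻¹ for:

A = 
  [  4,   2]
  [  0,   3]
det(A) = (4)(3) - (2)(0) = 12
For a 2×2 matrix, A⁻¹ = (1/det(A)) · [[d, -b], [-c, a]]
    = (1/12) · [[3, -2], [0, 4]]

A⁻¹ = 
  [ 1/4, -1/6]
  [   0,  1/3]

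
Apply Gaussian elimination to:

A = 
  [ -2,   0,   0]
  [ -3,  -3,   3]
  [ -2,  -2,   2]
Row operations:
R2 → R2 - (3/2)·R1
R3 → R3 - (1)·R1
R3 → R3 - (2/3)·R2

Resulting echelon form:
REF = 
  [ -2,   0,   0]
  [  0,  -3,   3]
  [  0,   0,   0]

Rank = 2 (number of non-zero pivot rows).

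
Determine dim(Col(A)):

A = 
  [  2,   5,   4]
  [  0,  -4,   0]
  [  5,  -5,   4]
dim(Col(A)) = 3

Row reduce:
R3 → R3 - (5/2)·R1
R3 → R3 - (35/8)·R2
REF = 
  [  2,   5,   4]
  [  0,  -4,   0]
  [  0,   0,  -6]
Pivot columns: 1, 2, 3 → 3 pivots.
dim(Col(A)) = number of pivot columns = 3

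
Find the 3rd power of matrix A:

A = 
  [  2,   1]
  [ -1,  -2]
A² = A·A:
A²[1,1] = (2)(2) + (1)(-1) = 3
A²[1,2] = (2)(1) + (1)(-2) = 0
A²[2,1] = (-1)(2) + (-2)(-1) = 0
A²[2,2] = (-1)(1) + (-2)(-2) = 3
A² = 
  [  3,   0]
  [  0,   3]

A^3 = A^2·A:
A^3[1,1] = (3)(2) + (0)(-1) = 6
A^3[1,2] = (3)(1) + (0)(-2) = 3
A^3[2,1] = (0)(2) + (3)(-1) = -3
A^3[2,2] = (0)(1) + (3)(-2) = -6
A^3 = 
  [  6,   3]
  [ -3,  -6]

Therefore
A^3 = 
  [  6,   3]
  [ -3,  -6]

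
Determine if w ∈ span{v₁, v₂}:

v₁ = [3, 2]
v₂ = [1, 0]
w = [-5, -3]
Yes

Form the augmented matrix and row-reduce:
[v₁|v₂|w] = 
  [  3,   1,  -5]
  [  2,   0,  -3]
R2 → R2 - (2/3)·R1
REF = 
  [   3,    1,   -5]
  [   0, -2/3,  1/3]

No row of the form [0 0 | nonzero], so the system is consistent. Back-substitution gives c₁ = -3/2, c₂ = -1/2: w = (-3/2)·v₁ + (-1/2)·v₂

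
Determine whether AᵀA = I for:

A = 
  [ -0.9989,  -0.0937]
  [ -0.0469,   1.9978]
No

AᵀA = 
  [  1,  -0.0001]
  [ -0.0001,   4]
≠ I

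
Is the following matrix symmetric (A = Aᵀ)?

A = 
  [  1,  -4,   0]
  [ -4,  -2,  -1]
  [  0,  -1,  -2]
Yes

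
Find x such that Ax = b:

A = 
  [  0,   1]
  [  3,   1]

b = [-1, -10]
Row reduce the augmented matrix [A|b]:
Swap R1 ↔ R2
REF = 
  [  3,   1, -10]
  [  0,   1,  -1]

Back-substitution:
x₂ = (-1) / 1 = -1
x₁ = (-10 - (1)(-1)) / 3 = -3

x = [-3, -1]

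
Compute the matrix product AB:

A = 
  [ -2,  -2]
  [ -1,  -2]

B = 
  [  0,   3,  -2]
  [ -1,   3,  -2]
A is 2×2 and B is 2×3, so AB is 2×3. Each entry is (row of A)·(column of B):
AB[1,1] = (-2)(0) + (-2)(-1) = 2
AB[1,2] = (-2)(3) + (-2)(3) = -12
AB[1,3] = (-2)(-2) + (-2)(-2) = 8
AB[2,1] = (-1)(0) + (-2)(-1) = 2
AB[2,2] = (-1)(3) + (-2)(3) = -9
AB[2,3] = (-1)(-2) + (-2)(-2) = 6

AB = 
  [  2, -12,   8]
  [  2,  -9,   6]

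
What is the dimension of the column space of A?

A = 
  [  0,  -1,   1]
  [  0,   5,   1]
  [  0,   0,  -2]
Row reduce:
R2 → R2 + (5)·R1
R3 → R3 + (1/3)·R2
REF = 
  [  0,  -1,   1]
  [  0,   0,   6]
  [  0,   0,   0]
Pivot columns: 2, 3 → 2 pivots.
dim(Col(A)) = number of pivot columns = 2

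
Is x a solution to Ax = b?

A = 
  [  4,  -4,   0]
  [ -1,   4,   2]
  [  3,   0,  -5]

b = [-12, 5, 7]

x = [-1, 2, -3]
No

Ax = [-12, 3, 12] ≠ b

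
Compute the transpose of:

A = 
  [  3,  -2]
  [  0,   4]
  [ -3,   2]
Aᵀ = 
  [  3,   0,  -3]
  [ -2,   4,   2]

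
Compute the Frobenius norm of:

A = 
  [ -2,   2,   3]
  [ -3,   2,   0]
||A||_F = 5.477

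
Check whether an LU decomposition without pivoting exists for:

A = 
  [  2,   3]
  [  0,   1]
Yes.
A[1,1] = 2 ≠ 0, so Gaussian elimination proceeds without a row swap: multiplier ℓ₂₁ = (0)/(2) = 0, and U[2,2] = 1 - (0)(3) = 1.
L = 
  [  1,   0]
  [  0,   1]
U = 
  [  2,   3]
  [  0,   1]
Check row 2 of LU: [(0)(2), (0)(3) + 1] = [0, 1] = row 2 of A ✓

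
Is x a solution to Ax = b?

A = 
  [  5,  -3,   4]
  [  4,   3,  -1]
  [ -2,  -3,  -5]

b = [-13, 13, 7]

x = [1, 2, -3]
Yes

Ax = [-13, 13, 7] = b ✓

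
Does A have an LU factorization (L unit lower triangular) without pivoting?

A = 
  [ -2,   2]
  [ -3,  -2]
Yes.
A[1,1] = -2 ≠ 0, so Gaussian elimination proceeds without a row swap: multiplier ℓ₂₁ = (-3)/(-2) = 3/2, and U[2,2] = -2 - (3/2)(2) = -5.
L = 
  [  1,   0]
  [3/2,   1]
U = 
  [ -2,   2]
  [  0,  -5]
Check row 2 of LU: [(3/2)(-2), (3/2)(2) + (-5)] = [-3, -2] = row 2 of A ✓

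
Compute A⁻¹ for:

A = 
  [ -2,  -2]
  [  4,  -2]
det(A) = (-2)(-2) - (-2)(4) = 12
For a 2×2 matrix, A⁻¹ = (1/det(A)) · [[d, -b], [-c, a]]
    = (1/12) · [[-2, 2], [-4, -2]]

A⁻¹ = 
  [-1/6,  1/6]
  [-1/3, -1/6]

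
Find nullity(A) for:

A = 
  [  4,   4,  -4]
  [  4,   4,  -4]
nullity(A) = 2

Row reduce:
R2 → R2 - (1)·R1
REF = 
  [  4,   4,  -4]
  [  0,   0,   0]
Pivot columns: 1 → 1 pivot.
rank(A) = 1, so nullity(A) = 3 - 1 = 2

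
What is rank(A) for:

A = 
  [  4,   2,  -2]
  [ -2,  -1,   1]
rank(A) = 1

Row reduce:
R2 → R2 + (1/2)·R1
REF = 
  [  4,   2,  -2]
  [  0,   0,   0]
Pivot columns: 1 → 1 pivot.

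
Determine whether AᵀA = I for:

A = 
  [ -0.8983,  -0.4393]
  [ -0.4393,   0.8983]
Yes

AᵀA = 
  [  0.9999,   0]
  [  0,   0.9999]
≈ I (equal to I up to the 4-dp rounding of the entries)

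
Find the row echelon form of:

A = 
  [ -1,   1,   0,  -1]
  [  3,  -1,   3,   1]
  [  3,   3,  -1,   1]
Row operations:
R2 → R2 + (3)·R1
R3 → R3 + (3)·R1
R3 → R3 - (3)·R2

Resulting echelon form:
REF = 
  [ -1,   1,   0,  -1]
  [  0,   2,   3,  -2]
  [  0,   0, -10,   4]

Rank = 3 (number of non-zero pivot rows).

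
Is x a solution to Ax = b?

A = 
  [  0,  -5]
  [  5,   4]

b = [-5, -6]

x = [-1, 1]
No

Ax = [-5, -1] ≠ b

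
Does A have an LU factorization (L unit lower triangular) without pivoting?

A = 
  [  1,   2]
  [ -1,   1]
Yes.
A[1,1] = 1 ≠ 0, so Gaussian elimination proceeds without a row swap: multiplier ℓ₂₁ = (-1)/(1) = -1, and U[2,2] = 1 - (-1)(2) = 3.
L = 
  [  1,   0]
  [ -1,   1]
U = 
  [  1,   2]
  [  0,   3]
Check row 2 of LU: [(-1)(1), (-1)(2) + 3] = [-1, 1] = row 2 of A ✓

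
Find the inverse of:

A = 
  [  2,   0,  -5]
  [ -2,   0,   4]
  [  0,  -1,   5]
det(A) = (2)·((0)(5) - (4)(-1)) - (0)·((-2)(5) - (4)(0)) + (-5)·((-2)(-1) - (0)(0))
  = (2)(4) - (0)(-10) + (-5)(2)
  = -2
det(A) = -2 ≠ 0, so A is invertible.

Cofactors Cᵢⱼ = (-1)ⁱ⁺ʲ·Mᵢⱼ:
C = 
  [  4,  10,   2]
  [  5,  10,   2]
  [  0,   2,   0]

adj(A) = Cᵀ:
adj(A) = 
  [  4,   5,   0]
  [ 10,  10,   2]
  [  2,   2,   0]

A⁻¹ = (-1/2) · adj(A):
A⁻¹ = 
  [  -2, -5/2,    0]
  [  -5,   -5,   -1]
  [  -1,   -1,    0]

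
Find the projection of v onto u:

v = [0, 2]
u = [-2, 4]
v·u = (0)(-2) + (2)(4) = 8
u·u = (-2)² + (4)² = 20
proj_u(v) = (v·u / u·u) × u = (8/20) × u = (2/5) × u

proj_u(v) = [-4/5, 8/5]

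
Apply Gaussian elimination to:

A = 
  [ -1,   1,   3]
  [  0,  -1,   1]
Row operations:
No row operations needed (already in echelon form).

Resulting echelon form:
REF = 
  [ -1,   1,   3]
  [  0,  -1,   1]

Rank = 2 (number of non-zero pivot rows).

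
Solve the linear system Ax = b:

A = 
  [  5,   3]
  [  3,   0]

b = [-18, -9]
x = [-3, -1]

Row reduce the augmented matrix [A|b]:
R2 → R2 - (3/5)·R1
REF = 
  [   5,    3,  -18]
  [   0, -9/5,  9/5]

Back-substitution:
x₂ = (9/5) / (-9/5) = -1
x₁ = (-18 - (3)(-1)) / 5 = -3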